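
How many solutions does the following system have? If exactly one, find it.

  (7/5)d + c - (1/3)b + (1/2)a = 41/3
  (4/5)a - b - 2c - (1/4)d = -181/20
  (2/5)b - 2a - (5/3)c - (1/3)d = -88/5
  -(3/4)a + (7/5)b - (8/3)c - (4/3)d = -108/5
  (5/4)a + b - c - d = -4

a = 4, b = 1, c = 5, d = 5

Row-reduce the augmented matrix:
R1 ← R1 / (1/2).
R2 ← R2 − 4/5·R1.
R3 ← R3 + 2·R1.
R4 ← R4 + 3/4·R1.
R5 ← R5 − 5/4·R1.
R2 ← R2 / (-7/15).
R1 ← R1 + 2/3·R2.
R3 ← R3 + 14/15·R2.
R4 ← R4 − 9/10·R2.
R5 ← R5 − 11/6·R2.
R3 ← R3 / (143/15).
R1 ← R1 − 50/7·R3.
R2 ← R2 − 54/7·R3.
R4 ← R4 + 1703/210·R3.
R5 ← R5 + 247/14·R3.
R4 ← R4 / (14417/3080).
R1 ← R1 + 2643/2002·R4.
R2 ← R2 + 11835/4004·R4.
R3 ← R3 − 1537/1430·R4.
R5 ← R5 − 14417/3080·R4.
R5 reduces to 0 = 0, so the extra equation is consistent.
Reading off the reduced rows gives a = 4, b = 1, c = 5, d = 5.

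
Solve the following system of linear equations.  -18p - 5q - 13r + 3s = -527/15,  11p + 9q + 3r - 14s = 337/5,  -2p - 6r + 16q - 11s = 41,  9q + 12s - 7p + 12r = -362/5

Row-reduce the augmented matrix:
R1 ← R1 / (-18).
R2 ← R2 − 11·R1.
R3 ← R3 + 2·R1.
R4 ← R4 + 7·R1.
R2 ← R2 / (107/18).
R1 ← R1 − 5/18·R2.
R3 ← R3 − 149/9·R2.
R4 ← R4 − 197/18·R2.
R3 ← R3 / (986/107).
R1 ← R1 − 102/107·R3.
R2 ← R2 + 89/107·R3.
R4 ← R4 − 2799/107·R3.
R4 ← R4 / (-30353/986).
R1 ← R1 + 56/29·R4.
R2 ← R2 + 11/986·R4.
R3 ← R3 − 2413/986·R4.
Reading off the reduced rows gives p = 13/5, q = 1/5, r = -5/3, s = -3.

p = 13/5, q = 1/5, r = -5/3, s = -3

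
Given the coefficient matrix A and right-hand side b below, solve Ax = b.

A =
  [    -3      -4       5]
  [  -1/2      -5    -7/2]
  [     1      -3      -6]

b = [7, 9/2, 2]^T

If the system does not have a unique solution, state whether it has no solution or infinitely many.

Row-reduce:
R1 ← R1 / (-3).
R2 ← R2 + 1/2·R1.
R3 ← R3 − 1·R1.
R2 ← R2 / (-13/3).
R1 ← R1 − 4/3·R2.
R3 ← R3 + 13/3·R2.
Row 3 reduces to 0 = 1, a contradiction. The system is inconsistent.

no solution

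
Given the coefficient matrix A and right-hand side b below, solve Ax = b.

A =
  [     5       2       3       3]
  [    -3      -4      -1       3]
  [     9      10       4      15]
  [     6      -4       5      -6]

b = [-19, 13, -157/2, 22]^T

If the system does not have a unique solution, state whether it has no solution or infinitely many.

Row-reduce:
R1 ← R1 / (5).
R2 ← R2 + 3·R1.
R3 ← R3 − 9·R1.
R4 ← R4 − 6·R1.
R2 ← R2 / (-14/5).
R1 ← R1 − 2/5·R2.
R3 ← R3 − 32/5·R2.
R4 ← R4 + 32/5·R2.
R3 ← R3 / (3/7).
R1 ← R1 − 5/7·R3.
R2 ← R2 + 2/7·R3.
R4 ← R4 + 3/7·R3.
Row 4 reduces to 0 = 1/2, a contradiction. The system is inconsistent.

no solution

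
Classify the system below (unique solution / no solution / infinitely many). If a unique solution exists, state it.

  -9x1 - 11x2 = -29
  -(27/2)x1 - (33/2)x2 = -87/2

Row-reduce:
R1 ← R1 / (-9).
R2 ← R2 + 27/2·R1.
Rank is 1 with 2 unknowns, leaving x2 free.

infinitely many solutions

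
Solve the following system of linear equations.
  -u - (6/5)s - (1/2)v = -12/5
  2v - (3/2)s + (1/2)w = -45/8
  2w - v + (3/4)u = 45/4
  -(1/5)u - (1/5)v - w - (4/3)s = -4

u = 3, v = -3, w = 3, s = 3/4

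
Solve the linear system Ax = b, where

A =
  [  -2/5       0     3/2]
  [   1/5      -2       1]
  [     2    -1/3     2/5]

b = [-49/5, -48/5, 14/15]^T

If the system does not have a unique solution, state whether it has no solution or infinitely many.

x_1 = 2, x_2 = 2, x_3 = -6

Row-reduce the augmented matrix:
R1 ← R1 / (-2/5).
R2 ← R2 − 1/5·R1.
R3 ← R3 − 2·R1.
R2 ← R2 / (-2).
R3 ← R3 + 1/3·R2.
R3 ← R3 / (913/120).
R1 ← R1 + 15/4·R3.
R2 ← R2 + 7/8·R3.
Reading off the reduced rows gives x_1 = 2, x_2 = 2, x_3 = -6.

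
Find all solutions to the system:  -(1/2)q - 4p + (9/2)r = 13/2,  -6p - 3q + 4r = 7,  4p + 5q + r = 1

no solution

Row-reduce:
R1 ← R1 / (-4).
R2 ← R2 + 6·R1.
R3 ← R3 − 4·R1.
R2 ← R2 / (-9/4).
R1 ← R1 − 1/8·R2.
R3 ← R3 − 9/2·R2.
Row 3 reduces to 0 = 2, a contradiction. The system is inconsistent.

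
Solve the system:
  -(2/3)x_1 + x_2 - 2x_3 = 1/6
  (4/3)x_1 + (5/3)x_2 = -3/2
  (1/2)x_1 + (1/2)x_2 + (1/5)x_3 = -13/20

Row-reduce the augmented matrix:
R1 ← R1 / (-2/3).
R2 ← R2 − 4/3·R1.
R3 ← R3 − 1/2·R1.
R2 ← R2 / (11/3).
R1 ← R1 + 3/2·R2.
R3 ← R3 − 5/4·R2.
R3 ← R3 / (7/110).
R1 ← R1 − 15/11·R3.
R2 ← R2 + 12/11·R3.
Reading off the reduced rows gives x_1 = 2, x_2 = -5/2, x_3 = -2.

x_1 = 2, x_2 = -5/2, x_3 = -2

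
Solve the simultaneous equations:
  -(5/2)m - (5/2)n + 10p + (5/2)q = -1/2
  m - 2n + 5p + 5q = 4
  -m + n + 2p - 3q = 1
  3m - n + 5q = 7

no solution

Row-reduce:
R1 ← R1 / (-5/2).
R2 ← R2 − 1·R1.
R3 ← R3 + 1·R1.
R4 ← R4 − 3·R1.
R2 ← R2 / (-3).
R1 ← R1 − 1·R2.
R3 ← R3 − 2·R2.
R4 ← R4 + 4·R2.
R3 ← R3 / (4).
R1 ← R1 + 1·R3.
R2 ← R2 + 3·R3.
Row 4 reduces to 0 = 4/3, a contradiction. The system is inconsistent.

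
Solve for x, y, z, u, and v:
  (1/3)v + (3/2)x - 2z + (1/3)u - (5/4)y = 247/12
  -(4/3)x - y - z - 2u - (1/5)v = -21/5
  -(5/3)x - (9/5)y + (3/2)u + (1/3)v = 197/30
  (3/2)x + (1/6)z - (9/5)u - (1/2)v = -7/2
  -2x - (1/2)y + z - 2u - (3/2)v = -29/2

Row-reduce the augmented matrix:
R1 ← R1 / (3/2).
R2 ← R2 + 4/3·R1.
R3 ← R3 + 5/3·R1.
R4 ← R4 − 3/2·R1.
R5 ← R5 + 2·R1.
R2 ← R2 / (-19/9).
R1 ← R1 + 5/6·R2.
R3 ← R3 + 287/90·R2.
R4 ← R4 − 5/4·R2.
R5 ← R5 + 13/6·R2.
R3 ← R3 / (75/38).
R1 ← R1 + 9/38·R3.
R2 ← R2 − 25/19·R3.
R4 ← R4 − 119/228·R3.
R5 ← R5 − 45/38·R3.
R4 ← R4 / (-58283/13500).
R1 ← R1 − 357/250·R4.
R2 ← R2 + 97/45·R4.
R3 ← R3 − 2533/1125·R4.
R5 ← R5 + 371/150·R4.
R5 ← R5 / (-1678573/1748490).
R1 ← R1 + 79276/1457075·R5.
R2 ← R2 − 7612/174849·R5.
R3 ← R3 + 289977/1457075·R5.
R4 ← R4 − 62366/291415·R5.
Reading off the reduced rows gives x = 3, y = -3, z = -6, u = 5, v = -4.

x = 3, y = -3, z = -6, u = 5, v = -4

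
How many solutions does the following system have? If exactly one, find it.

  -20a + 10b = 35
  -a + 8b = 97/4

From equation 2: a = -97/4 + 8·b.
Substitute into equation 1 and solve: b = 3.
Then a = -1/4.

a = -1/4, b = 3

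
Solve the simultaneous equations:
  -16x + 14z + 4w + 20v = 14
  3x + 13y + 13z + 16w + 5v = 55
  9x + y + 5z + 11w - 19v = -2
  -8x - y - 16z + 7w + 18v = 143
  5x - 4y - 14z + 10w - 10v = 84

Row-reduce the augmented matrix:
R1 ← R1 / (-16).
R2 ← R2 − 3·R1.
R3 ← R3 − 9·R1.
R4 ← R4 + 8·R1.
R5 ← R5 − 5·R1.
R2 ← R2 / (13).
R3 ← R3 − 1·R2.
R4 ← R4 + 1·R2.
R5 ← R5 + 4·R2.
R3 ← R3 / (607/52).
R1 ← R1 + 7/8·R3.
R2 ← R2 − 125/104·R3.
R4 ← R4 + 2267/104·R3.
R5 ← R5 + 501/104·R3.
R4 ← R4 / (34751/1214).
R1 ← R1 − 785/1214·R4.
R2 ← R2 − 69/1214·R4.
R3 ← R3 − 622/607·R4.
R5 ← R5 − 25907/1214·R4.
R5 ← R5 / (25247/34751).
R1 ← R1 + 59841/34751·R5.
R2 ← R2 − 54016/34751·R5.
R3 ← R3 + 16298/34751·R5.
R4 ← R4 + 8566/34751·R5.
Reading off the reduced rows gives x = -4, y = 4, z = -5, w = 5, v = 0.

x = -4, y = 4, z = -5, w = 5, v = 0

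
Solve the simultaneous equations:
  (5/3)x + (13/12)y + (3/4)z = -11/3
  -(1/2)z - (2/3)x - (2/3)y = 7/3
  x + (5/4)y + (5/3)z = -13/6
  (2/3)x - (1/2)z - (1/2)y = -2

no solution

Row-reduce:
R1 ← R1 / (5/3).
R2 ← R2 + 2/3·R1.
R3 ← R3 − 1·R1.
R4 ← R4 − 2/3·R1.
R2 ← R2 / (-7/30).
R1 ← R1 − 13/20·R2.
R3 ← R3 − 3/5·R2.
R4 ← R4 + 14/15·R2.
R3 ← R3 / (59/84).
R1 ← R1 + 3/28·R3.
R2 ← R2 − 6/7·R3.
Row 4 reduces to 0 = -4, a contradiction. The system is inconsistent.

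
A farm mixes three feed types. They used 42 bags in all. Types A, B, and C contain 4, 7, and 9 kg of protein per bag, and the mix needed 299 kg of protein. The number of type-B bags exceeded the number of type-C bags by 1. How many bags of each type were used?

type-A bags: 9, type-B bags: 17, type-C bags: 16

Let a = type-A bags, b = type-B bags, c = type-C bags.
  a + b + c = 42
  4a + 7b + 9c = 299
  b - c = 1
Row-reduce the augmented matrix:
R2 ← R2 − 4·R1.
R2 ← R2 / (3).
R1 ← R1 − 1·R2.
R3 ← R3 − 1·R2.
R3 ← R3 / (-8/3).
R1 ← R1 + 2/3·R3.
R2 ← R2 − 5/3·R3.
Reading off the reduced rows gives a = 9, b = 17, c = 16.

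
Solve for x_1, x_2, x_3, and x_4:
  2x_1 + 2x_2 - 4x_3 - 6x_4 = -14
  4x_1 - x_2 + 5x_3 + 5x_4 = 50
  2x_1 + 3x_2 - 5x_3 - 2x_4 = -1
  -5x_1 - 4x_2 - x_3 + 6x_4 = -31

x_1 = 5, x_2 = 5, x_3 = 4, x_4 = 3

Row-reduce the augmented matrix:
R1 ← R1 / (2).
R2 ← R2 − 4·R1.
R3 ← R3 − 2·R1.
R4 ← R4 + 5·R1.
R2 ← R2 / (-5).
R1 ← R1 − 1·R2.
R3 ← R3 − 1·R2.
R4 ← R4 − 1·R2.
R3 ← R3 / (8/5).
R1 ← R1 − 3/5·R3.
R2 ← R2 + 13/5·R3.
R4 ← R4 + 42/5·R3.
R4 ← R4 / (133/4).
R1 ← R1 + 19/8·R4.
R2 ← R2 − 69/8·R4.
R3 ← R3 − 37/8·R4.
Reading off the reduced rows gives x_1 = 5, x_2 = 5, x_3 = 4, x_4 = 3.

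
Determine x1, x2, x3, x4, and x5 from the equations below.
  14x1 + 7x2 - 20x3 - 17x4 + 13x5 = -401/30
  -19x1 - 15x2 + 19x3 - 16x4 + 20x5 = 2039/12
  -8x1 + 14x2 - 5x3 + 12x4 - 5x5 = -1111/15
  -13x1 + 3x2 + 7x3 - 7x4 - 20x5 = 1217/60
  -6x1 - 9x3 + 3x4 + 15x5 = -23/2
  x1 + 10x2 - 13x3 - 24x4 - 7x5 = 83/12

Row-reduce the augmented matrix:
R1 ← R1 / (14).
R2 ← R2 + 19·R1.
R3 ← R3 + 8·R1.
R4 ← R4 + 13·R1.
R5 ← R5 + 6·R1.
R6 ← R6 − 1·R1.
R2 ← R2 / (-11/2).
R1 ← R1 − 1/2·R2.
R3 ← R3 − 18·R2.
R4 ← R4 − 19/2·R2.
R5 ← R5 − 3·R2.
R6 ← R6 − 19/2·R2.
R3 ← R3 / (-3317/77).
R1 ← R1 + 167/77·R3.
R2 ← R2 − 114/77·R3.
R4 ← R4 + 282/11·R3.
R5 ← R5 + 1695/77·R3.
R6 ← R6 + 282/11·R3.
R4 ← R4 / (-51531/3317).
R1 ← R1 − 5163/3317·R4.
R2 ← R2 − 9247/3317·R4.
R3 ← R3 − 9670/3317·R4.
R5 ← R5 − 127959/3317·R4.
R6 ← R6 + 51531/3317·R4.
R5 ← R5 / (-5960/89).
R1 ← R1 + 64318/17177·R5.
R2 ← R2 + 293593/51531·R5.
R3 ← R3 + 321139/51531·R5.
R4 ← R4 − 58610/51531·R5.
R6 reduces to 0 = 0, so the extra equation is consistent.
Reading off the reduced rows gives x1 = -3/4, x2 = -8/5, x3 = 3, x4 = -3, x5 = 4/3.

x1 = -3/4, x2 = -8/5, x3 = 3, x4 = -3, x5 = 4/3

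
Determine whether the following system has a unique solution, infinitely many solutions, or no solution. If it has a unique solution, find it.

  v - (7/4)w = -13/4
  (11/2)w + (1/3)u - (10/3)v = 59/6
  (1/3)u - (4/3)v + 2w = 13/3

no solution

Row-reduce:
Swap R1 and R2.
R1 ← R1 / (1/3).
R3 ← R3 − 1/3·R1.
R1 ← R1 + 10·R2.
R3 ← R3 − 2·R2.
Row 3 reduces to 0 = 1, a contradiction. The system is inconsistent.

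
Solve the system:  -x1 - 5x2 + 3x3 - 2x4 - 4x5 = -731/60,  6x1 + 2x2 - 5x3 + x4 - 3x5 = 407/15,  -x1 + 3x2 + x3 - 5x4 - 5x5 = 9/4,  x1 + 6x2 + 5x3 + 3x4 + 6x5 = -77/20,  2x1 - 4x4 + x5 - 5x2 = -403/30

x1 = 5/4, x2 = 5/3, x3 = -2, x4 = 3/2, x5 = -8/5

Row-reduce the augmented matrix:
R1 ← R1 / (-1).
R2 ← R2 − 6·R1.
R3 ← R3 + 1·R1.
R4 ← R4 − 1·R1.
R5 ← R5 − 2·R1.
R2 ← R2 / (-28).
R1 ← R1 − 5·R2.
R3 ← R3 − 8·R2.
R4 ← R4 − 1·R2.
R5 ← R5 + 15·R2.
R3 ← R3 / (12/7).
R1 ← R1 + 19/28·R3.
R2 ← R2 + 13/28·R3.
R4 ← R4 − 237/28·R3.
R5 ← R5 + 27/28·R3.
R4 ← R4 / (495/16).
R1 ← R1 + 115/48·R4.
R2 ← R2 + 61/48·R4.
R3 ← R3 + 43/12·R4.
R5 ← R5 + 89/16·R4.
R5 ← R5 / (346/33).
R1 ← R1 + 85/99·R5.
R2 ← R2 − 41/99·R5.
R3 ← R3 − 2/99·R5.
R4 ← R4 − 47/33·R5.
Reading off the reduced rows gives x1 = 5/4, x2 = 5/3, x3 = -2, x4 = 3/2, x5 = -8/5.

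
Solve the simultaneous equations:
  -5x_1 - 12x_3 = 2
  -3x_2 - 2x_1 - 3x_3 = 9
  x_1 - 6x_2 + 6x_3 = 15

no solution

Row-reduce:
R1 ← R1 / (-5).
R2 ← R2 + 2·R1.
R3 ← R3 − 1·R1.
R2 ← R2 / (-3).
R3 ← R3 + 6·R2.
Row 3 reduces to 0 = -1, a contradiction. The system is inconsistent.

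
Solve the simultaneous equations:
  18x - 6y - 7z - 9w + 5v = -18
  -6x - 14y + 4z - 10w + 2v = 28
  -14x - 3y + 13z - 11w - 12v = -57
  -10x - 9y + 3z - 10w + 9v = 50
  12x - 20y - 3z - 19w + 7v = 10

Row-reduce:
R1 ← R1 / (18).
R2 ← R2 + 6·R1.
R3 ← R3 + 14·R1.
R4 ← R4 + 10·R1.
R5 ← R5 − 12·R1.
R2 ← R2 / (-16).
R1 ← R1 + 1/3·R2.
R3 ← R3 + 23/3·R2.
R4 ← R4 + 37/3·R2.
R5 ← R5 + 16·R2.
R3 ← R3 / (973/144).
R1 ← R1 + 61/144·R3.
R2 ← R2 + 5/48·R3.
R4 ← R4 + 313/144·R3.
R4 ← R4 / (-8529/973).
R1 ← R1 + 941/973·R4.
R2 ← R2 − 614/973·R4.
R3 ← R3 + 1695/973·R4.
Rank is 4 with 5 unknowns, leaving v free.

infinitely many solutions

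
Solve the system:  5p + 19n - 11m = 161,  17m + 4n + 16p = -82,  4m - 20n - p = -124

Row-reduce the augmented matrix:
R1 ← R1 / (-11).
R2 ← R2 − 17·R1.
R3 ← R3 − 4·R1.
R2 ← R2 / (367/11).
R1 ← R1 + 19/11·R2.
R3 ← R3 + 144/11·R2.
R3 ← R3 / (3717/367).
R1 ← R1 − 284/367·R3.
R2 ← R2 − 261/367·R3.
Reading off the reduced rows gives m = -6, n = 5, p = 0.

m = -6, n = 5, p = 0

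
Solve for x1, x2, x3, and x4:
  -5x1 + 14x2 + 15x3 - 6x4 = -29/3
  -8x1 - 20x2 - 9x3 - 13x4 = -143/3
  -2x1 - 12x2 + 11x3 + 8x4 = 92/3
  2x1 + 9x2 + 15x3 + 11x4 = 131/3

Row-reduce the augmented matrix:
R1 ← R1 / (-5).
R2 ← R2 + 8·R1.
R3 ← R3 + 2·R1.
R4 ← R4 − 2·R1.
R2 ← R2 / (-212/5).
R1 ← R1 + 14/5·R2.
R3 ← R3 + 88/5·R2.
R4 ← R4 − 73/5·R2.
R3 ← R3 / (991/53).
R1 ← R1 + 87/106·R3.
R2 ← R2 − 165/212·R3.
R4 ← R4 − 2043/212·R3.
R4 ← R4 / (5319/3964).
R1 ← R1 − 3851/1982·R4.
R2 ← R2 + 1631/3964·R4.
R3 ← R3 − 626/991·R4.
Reading off the reduced rows gives x1 = 1/3, x2 = 0, x3 = 2/3, x4 = 3.

x1 = 1/3, x2 = 0, x3 = 2/3, x4 = 3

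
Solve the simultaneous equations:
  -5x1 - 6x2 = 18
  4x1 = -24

x1 = -6, x2 = 2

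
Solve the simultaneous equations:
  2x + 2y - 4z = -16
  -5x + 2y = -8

Row-reduce:
R1 ← R1 / (2).
R2 ← R2 + 5·R1.
R2 ← R2 / (7).
R1 ← R1 − 1·R2.
Rank is 2 with 3 unknowns, leaving z free.

infinitely many solutions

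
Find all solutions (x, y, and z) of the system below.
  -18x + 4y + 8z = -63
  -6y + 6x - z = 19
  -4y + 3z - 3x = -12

no solution

Row-reduce:
R1 ← R1 / (-18).
R2 ← R2 − 6·R1.
R3 ← R3 + 3·R1.
R2 ← R2 / (-14/3).
R1 ← R1 + 2/9·R2.
R3 ← R3 + 14/3·R2.
Row 3 reduces to 0 = 1/2, a contradiction. The system is inconsistent.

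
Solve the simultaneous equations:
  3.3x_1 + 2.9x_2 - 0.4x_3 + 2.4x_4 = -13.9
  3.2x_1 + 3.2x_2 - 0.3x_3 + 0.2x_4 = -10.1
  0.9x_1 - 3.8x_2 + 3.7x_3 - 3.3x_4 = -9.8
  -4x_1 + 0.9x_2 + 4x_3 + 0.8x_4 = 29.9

Row-reduce the augmented matrix:
R1 ← R1 / (33/10).
R2 ← R2 − 16/5·R1.
R3 ← R3 − 9/10·R1.
R4 ← R4 + 4·R1.
R2 ← R2 / (64/165).
R1 ← R1 − 29/33·R2.
R3 ← R3 + 101/22·R2.
R4 ← R4 − 1457/330·R2.
R3 ← R3 / (6207/1280).
R1 ← R1 + 41/128·R3.
R2 ← R2 − 29/128·R3.
R4 ← R4 − 3219/1280·R3.
R4 ← R4 / (890331/20690).
R1 ← R1 − 7495/2069·R4.
R2 ← R2 + 8531/2069·R4.
R3 ← R3 + 12430/2069·R4.
Reading off the reduced rows gives x_1 = -6, x_2 = 3, x_3 = 1, x_4 = -1.

x_1 = -6, x_2 = 3, x_3 = 1, x_4 = -1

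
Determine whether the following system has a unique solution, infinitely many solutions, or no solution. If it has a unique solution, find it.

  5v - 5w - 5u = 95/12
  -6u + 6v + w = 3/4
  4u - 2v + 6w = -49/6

u = 0, v = 1/3, w = -5/4

Row-reduce the augmented matrix:
R1 ← R1 / (-5).
R2 ← R2 + 6·R1.
R3 ← R3 − 4·R1.
Swap R2 and R3.
R2 ← R2 / (2).
R1 ← R1 + 1·R2.
R3 ← R3 / (7).
R1 ← R1 − 2·R3.
R2 ← R2 − 1·R3.
Reading off the reduced rows gives u = 0, v = 1/3, w = -5/4.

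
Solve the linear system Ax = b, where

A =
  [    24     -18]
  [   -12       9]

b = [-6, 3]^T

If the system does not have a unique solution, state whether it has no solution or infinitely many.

infinitely many solutions

Row-reduce:
R1 ← R1 / (24).
R2 ← R2 + 12·R1.
Rank is 1 with 2 unknowns, leaving x_2 free.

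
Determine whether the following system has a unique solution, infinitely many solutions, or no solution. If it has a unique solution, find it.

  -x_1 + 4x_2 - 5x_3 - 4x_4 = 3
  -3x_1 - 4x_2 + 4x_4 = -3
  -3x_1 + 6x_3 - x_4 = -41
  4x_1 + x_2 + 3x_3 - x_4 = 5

Row-reduce the augmented matrix:
R1 ← R1 / (-1).
R2 ← R2 + 3·R1.
R3 ← R3 + 3·R1.
R4 ← R4 − 4·R1.
R2 ← R2 / (-16).
R1 ← R1 + 4·R2.
R3 ← R3 + 12·R2.
R4 ← R4 − 17·R2.
R3 ← R3 / (39/4).
R1 ← R1 − 5/4·R3.
R2 ← R2 + 15/16·R3.
R4 ← R4 + 17/16·R3.
R4 ← R4 / (-17/156).
R1 ← R1 − 5/39·R4.
R2 ← R2 + 57/52·R4.
R3 ← R3 + 4/39·R4.
Reading off the reduced rows gives x_1 = 5, x_2 = -1, x_3 = -4, x_4 = 2.

x_1 = 5, x_2 = -1, x_3 = -4, x_4 = 2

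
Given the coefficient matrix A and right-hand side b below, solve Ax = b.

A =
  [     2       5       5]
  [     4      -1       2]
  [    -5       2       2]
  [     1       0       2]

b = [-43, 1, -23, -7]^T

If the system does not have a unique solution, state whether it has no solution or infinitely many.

x_1 = 1, x_2 = -5, x_3 = -4

Row-reduce the augmented matrix:
R1 ← R1 / (2).
R2 ← R2 − 4·R1.
R3 ← R3 + 5·R1.
R4 ← R4 − 1·R1.
R2 ← R2 / (-11).
R1 ← R1 − 5/2·R2.
R3 ← R3 − 29/2·R2.
R4 ← R4 + 5/2·R2.
R3 ← R3 / (87/22).
R1 ← R1 − 15/22·R3.
R2 ← R2 − 8/11·R3.
R4 ← R4 − 29/22·R3.
R4 reduces to 0 = 0, so the extra equation is consistent.
Reading off the reduced rows gives x_1 = 1, x_2 = -5, x_3 = -4.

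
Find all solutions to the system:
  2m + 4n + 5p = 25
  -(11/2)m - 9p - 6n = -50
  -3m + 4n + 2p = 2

no solution

Row-reduce:
R1 ← R1 / (2).
R2 ← R2 + 11/2·R1.
R3 ← R3 + 3·R1.
R2 ← R2 / (5).
R1 ← R1 − 2·R2.
R3 ← R3 − 10·R2.
Row 3 reduces to 0 = 2, a contradiction. The system is inconsistent.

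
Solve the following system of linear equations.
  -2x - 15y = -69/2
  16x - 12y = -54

x = -3/2, y = 5/2

Row-reduce the augmented matrix:
R1 ← R1 / (-2).
R2 ← R2 − 16·R1.
R2 ← R2 / (-132).
R1 ← R1 − 15/2·R2.
Reading off the reduced rows gives x = -3/2, y = 5/2.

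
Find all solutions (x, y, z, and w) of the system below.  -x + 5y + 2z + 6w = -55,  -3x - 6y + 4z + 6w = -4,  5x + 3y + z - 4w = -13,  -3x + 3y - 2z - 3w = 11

x = -2, y = -5, z = -4, w = -4

Row-reduce the augmented matrix:
R1 ← R1 / (-1).
R2 ← R2 + 3·R1.
R3 ← R3 − 5·R1.
R4 ← R4 + 3·R1.
R2 ← R2 / (-21).
R1 ← R1 + 5·R2.
R3 ← R3 − 28·R2.
R4 ← R4 + 12·R2.
R3 ← R3 / (25/3).
R1 ← R1 + 32/21·R3.
R2 ← R2 − 2/21·R3.
R4 ← R4 + 48/7·R3.
R4 ← R4 / (-207/35).
R1 ← R1 + 46/35·R4.
R2 ← R2 − 16/35·R4.
R3 ← R3 − 6/5·R4.
Reading off the reduced rows gives x = -2, y = -5, z = -4, w = -4.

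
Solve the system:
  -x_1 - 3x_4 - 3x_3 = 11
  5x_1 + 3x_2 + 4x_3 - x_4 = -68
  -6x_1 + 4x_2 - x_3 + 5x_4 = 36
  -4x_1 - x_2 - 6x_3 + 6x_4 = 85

x_1 = -5, x_2 = -5, x_3 = -6, x_4 = 4

Row-reduce the augmented matrix:
R1 ← R1 / (-1).
R2 ← R2 − 5·R1.
R3 ← R3 + 6·R1.
R4 ← R4 + 4·R1.
R2 ← R2 / (3).
R3 ← R3 − 4·R2.
R4 ← R4 + 1·R2.
R3 ← R3 / (95/3).
R1 ← R1 − 3·R3.
R2 ← R2 + 11/3·R3.
R4 ← R4 − 7/3·R3.
R4 ← R4 / (47/5).
R1 ← R1 + 6/5·R4.
R2 ← R2 + 1/5·R4.
R3 ← R3 − 7/5·R4.
Reading off the reduced rows gives x_1 = -5, x_2 = -5, x_3 = -6, x_4 = 4.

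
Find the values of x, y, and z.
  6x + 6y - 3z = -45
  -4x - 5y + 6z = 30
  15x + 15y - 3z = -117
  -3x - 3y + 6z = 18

Row-reduce the augmented matrix:
R1 ← R1 / (6).
R2 ← R2 + 4·R1.
R3 ← R3 − 15·R1.
R4 ← R4 + 3·R1.
R2 ← R2 / (-1).
R1 ← R1 − 1·R2.
R3 ← R3 / (9/2).
R1 ← R1 − 7/2·R3.
R2 ← R2 + 4·R3.
R4 ← R4 − 9/2·R3.
R4 reduces to 0 = 0, so the extra equation is consistent.
Reading off the reduced rows gives x = -4, y = -4, z = -1.

x = -4, y = -4, z = -1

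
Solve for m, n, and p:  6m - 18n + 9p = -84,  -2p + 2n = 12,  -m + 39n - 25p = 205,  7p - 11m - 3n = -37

m = 1, n = 4, p = -2

Row-reduce the augmented matrix:
R1 ← R1 / (6).
R3 ← R3 + 1·R1.
R4 ← R4 + 11·R1.
R2 ← R2 / (2).
R1 ← R1 + 3·R2.
R3 ← R3 − 36·R2.
R4 ← R4 + 36·R2.
R3 ← R3 / (25/2).
R1 ← R1 + 3/2·R3.
R2 ← R2 + 1·R3.
R4 ← R4 + 25/2·R3.
R4 reduces to 0 = 0, so the extra equation is consistent.
Reading off the reduced rows gives m = 1, n = 4, p = -2.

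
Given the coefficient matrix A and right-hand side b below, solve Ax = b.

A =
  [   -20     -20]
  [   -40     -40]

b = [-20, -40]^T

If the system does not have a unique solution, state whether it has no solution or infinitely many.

infinitely many solutions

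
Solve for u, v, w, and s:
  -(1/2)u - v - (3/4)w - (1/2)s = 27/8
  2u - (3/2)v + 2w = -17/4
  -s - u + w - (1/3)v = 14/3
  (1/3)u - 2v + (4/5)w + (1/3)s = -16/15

Row-reduce the augmented matrix:
R1 ← R1 / (-1/2).
R2 ← R2 − 2·R1.
R3 ← R3 + 1·R1.
R4 ← R4 − 1/3·R1.
R2 ← R2 / (-11/2).
R1 ← R1 − 2·R2.
R3 ← R3 − 5/3·R2.
R4 ← R4 + 8/3·R2.
R3 ← R3 / (145/66).
R1 ← R1 − 25/22·R3.
R2 ← R2 − 2/11·R3.
R4 ← R4 − 259/330·R3.
R4 ← R4 / (172/145).
R1 ← R1 − 17/29·R4.
R2 ← R2 − 12/29·R4.
R3 ← R3 + 8/29·R4.
Reading off the reduced rows gives u = -2, v = -1/2, w = -1/2, s = -3.

u = -2, v = -1/2, w = -1/2, s = -3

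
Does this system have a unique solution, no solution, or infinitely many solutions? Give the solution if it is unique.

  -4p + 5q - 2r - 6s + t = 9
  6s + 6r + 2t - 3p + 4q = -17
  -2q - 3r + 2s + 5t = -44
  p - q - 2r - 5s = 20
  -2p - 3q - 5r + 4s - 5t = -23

p = -1, q = -3, r = 6, s = -6, t = -4

Row-reduce the augmented matrix:
R1 ← R1 / (-4).
R2 ← R2 + 3·R1.
R4 ← R4 − 1·R1.
R5 ← R5 + 2·R1.
R2 ← R2 / (1/4).
R1 ← R1 + 5/4·R2.
R3 ← R3 + 2·R2.
R4 ← R4 − 1/4·R2.
R5 ← R5 + 11/2·R2.
R3 ← R3 / (57).
R1 ← R1 − 38·R3.
R2 ← R2 − 30·R3.
R4 ← R4 + 10·R3.
R5 ← R5 − 161·R3.
R4 ← R4 / (-109/57).
R1 ← R1 + 10/3·R4.
R2 ← R2 + 62/19·R4.
R3 ← R3 − 86/57·R4.
R5 ← R5 + 280/57·R4.
R5 ← R5 / (-2677/109).
R1 ← R1 + 746/109·R5.
R2 ← R2 + 619/109·R5.
R3 ← R3 − 169/109·R5.
R4 ← R4 + 93/109·R5.
Reading off the reduced rows gives p = -1, q = -3, r = 6, s = -6, t = -4.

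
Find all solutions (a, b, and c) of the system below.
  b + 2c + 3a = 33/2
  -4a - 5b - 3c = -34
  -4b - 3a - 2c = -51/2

a = 5/2, b = 3, c = 3

Row-reduce the augmented matrix:
R1 ← R1 / (3).
R2 ← R2 + 4·R1.
R3 ← R3 + 3·R1.
R2 ← R2 / (-11/3).
R1 ← R1 − 1/3·R2.
R3 ← R3 + 3·R2.
R3 ← R3 / (3/11).
R1 ← R1 − 7/11·R3.
R2 ← R2 − 1/11·R3.
Reading off the reduced rows gives a = 5/2, b = 3, c = 3.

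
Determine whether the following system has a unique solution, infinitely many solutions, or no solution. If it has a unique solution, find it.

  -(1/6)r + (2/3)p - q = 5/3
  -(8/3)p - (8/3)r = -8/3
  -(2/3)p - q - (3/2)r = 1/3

infinitely many solutions

Row-reduce:
R1 ← R1 / (2/3).
R2 ← R2 + 8/3·R1.
R3 ← R3 + 2/3·R1.
R2 ← R2 / (-4).
R1 ← R1 + 3/2·R2.
R3 ← R3 + 2·R2.
Rank is 2 with 3 unknowns, leaving r free.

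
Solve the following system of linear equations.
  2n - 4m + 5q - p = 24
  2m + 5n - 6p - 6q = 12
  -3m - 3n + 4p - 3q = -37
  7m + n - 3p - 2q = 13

Row-reduce:
R1 ← R1 / (-4).
R2 ← R2 − 2·R1.
R3 ← R3 + 3·R1.
R4 ← R4 − 7·R1.
R2 ← R2 / (6).
R1 ← R1 + 1/2·R2.
R3 ← R3 + 9/2·R2.
R4 ← R4 − 9/2·R2.
R3 ← R3 / (-1/8).
R1 ← R1 + 7/24·R3.
R2 ← R2 + 13/12·R3.
R4 ← R4 − 1/8·R3.
Rank is 3 with 4 unknowns, leaving q free.

infinitely many solutions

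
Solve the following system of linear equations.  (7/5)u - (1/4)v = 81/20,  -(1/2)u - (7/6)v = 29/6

u = 2, v = -5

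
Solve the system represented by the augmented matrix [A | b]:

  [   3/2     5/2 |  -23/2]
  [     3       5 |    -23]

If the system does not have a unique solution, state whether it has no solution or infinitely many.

Row-reduce:
R1 ← R1 / (3/2).
R2 ← R2 − 3·R1.
Rank is 1 with 2 unknowns, leaving x_2 free.

infinitely many solutions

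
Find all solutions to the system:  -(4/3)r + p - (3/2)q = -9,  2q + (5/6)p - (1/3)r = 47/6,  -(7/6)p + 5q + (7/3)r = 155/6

Row-reduce:
R2 ← R2 − 5/6·R1.
R3 ← R3 + 7/6·R1.
R2 ← R2 / (13/4).
R1 ← R1 + 3/2·R2.
R3 ← R3 − 13/4·R2.
Rank is 2 with 3 unknowns, leaving r free.

infinitely many solutions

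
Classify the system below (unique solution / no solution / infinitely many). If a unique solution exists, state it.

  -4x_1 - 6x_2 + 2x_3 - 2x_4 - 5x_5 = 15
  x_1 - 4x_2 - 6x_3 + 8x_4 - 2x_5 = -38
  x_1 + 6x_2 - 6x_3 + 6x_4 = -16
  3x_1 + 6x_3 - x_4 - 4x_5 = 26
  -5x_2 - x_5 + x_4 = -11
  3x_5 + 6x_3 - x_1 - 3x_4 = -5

x_1 = 2, x_2 = 2, x_3 = -1, x_4 = -6, x_5 = -5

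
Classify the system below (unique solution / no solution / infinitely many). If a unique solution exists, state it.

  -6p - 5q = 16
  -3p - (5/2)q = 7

no solution

Row-reduce:
R1 ← R1 / (-6).
R2 ← R2 + 3·R1.
Row 2 reduces to 0 = -1, a contradiction. The system is inconsistent.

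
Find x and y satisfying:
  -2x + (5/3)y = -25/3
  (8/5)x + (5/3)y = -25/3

Row-reduce the augmented matrix:
R1 ← R1 / (-2).
R2 ← R2 − 8/5·R1.
R2 ← R2 / (3).
R1 ← R1 + 5/6·R2.
Reading off the reduced rows gives x = 0, y = -5.

x = 0, y = -5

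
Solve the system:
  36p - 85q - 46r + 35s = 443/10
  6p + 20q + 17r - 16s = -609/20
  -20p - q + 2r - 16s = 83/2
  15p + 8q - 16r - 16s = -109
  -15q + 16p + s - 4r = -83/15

p = -11/5, q = -8/3, r = 11/4, s = 2/3

Row-reduce the augmented matrix:
R1 ← R1 / (36).
R2 ← R2 − 6·R1.
R3 ← R3 + 20·R1.
R4 ← R4 − 15·R1.
R5 ← R5 − 16·R1.
R2 ← R2 / (205/6).
R1 ← R1 + 85/36·R2.
R3 ← R3 + 434/9·R2.
R4 ← R4 − 521/12·R2.
R5 ← R5 − 205/9·R2.
R3 ← R3 / (2308/205).
R1 ← R1 − 35/82·R3.
R2 ← R2 − 148/205·R3.
R4 ← R4 + 11553/410·R3.
R4 ← R4 / (-329319/4616).
R1 ← R1 − 2313/4616·R4.
R2 ← R2 − 644/577·R4.
R3 ← R3 + 5611/2308·R4.
R5 reduces to 0 = 0, so the extra equation is consistent.
Reading off the reduced rows gives p = -11/5, q = -8/3, r = 11/4, s = 2/3.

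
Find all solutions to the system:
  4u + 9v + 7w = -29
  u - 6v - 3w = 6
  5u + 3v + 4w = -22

no solution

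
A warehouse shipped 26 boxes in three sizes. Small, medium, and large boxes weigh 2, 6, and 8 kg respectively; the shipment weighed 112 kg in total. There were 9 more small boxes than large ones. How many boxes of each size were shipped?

small boxes: 13, medium boxes: 9, large boxes: 4

Let s = small boxes, m = medium boxes, l = large boxes.
  s + m + l = 26
  2s + 6m + 8l = 112
  s - l = 9
Row-reduce the augmented matrix:
R2 ← R2 − 2·R1.
R3 ← R3 − 1·R1.
R2 ← R2 / (4).
R1 ← R1 − 1·R2.
R3 ← R3 + 1·R2.
R3 ← R3 / (-1/2).
R1 ← R1 + 1/2·R3.
R2 ← R2 − 3/2·R3.
Reading off the reduced rows gives s = 13, m = 9, l = 4.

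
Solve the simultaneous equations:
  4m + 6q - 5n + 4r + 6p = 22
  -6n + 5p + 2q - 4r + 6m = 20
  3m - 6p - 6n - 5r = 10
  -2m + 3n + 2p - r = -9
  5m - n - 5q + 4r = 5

m = -3, n = -6, p = 2, q = -2, r = 1

Row-reduce the augmented matrix:
R1 ← R1 / (4).
R2 ← R2 − 6·R1.
R3 ← R3 − 3·R1.
R4 ← R4 + 2·R1.
R5 ← R5 − 5·R1.
R2 ← R2 / (3/2).
R1 ← R1 + 5/4·R2.
R3 ← R3 + 9/4·R2.
R4 ← R4 − 1/2·R2.
R5 ← R5 − 21/4·R2.
R3 ← R3 / (-33/2).
R1 ← R1 + 11/6·R3.
R2 ← R2 + 8/3·R3.
R4 ← R4 − 19/3·R3.
R5 ← R5 − 13/2·R3.
R4 ← R4 / (-14/33).
R1 ← R1 + 8/3·R4.
R2 ← R2 + 74/33·R4.
R3 ← R3 − 10/11·R4.
R5 ← R5 − 67/11·R4.
R5 ← R5 / (-1663/42).
R1 ← R1 − 493/21·R5.
R2 ← R2 − 437/21·R5.
R3 ← R3 + 173/21·R5.
R4 ← R4 − 445/42·R5.
Reading off the reduced rows gives m = -3, n = -6, p = 2, q = -2, r = 1.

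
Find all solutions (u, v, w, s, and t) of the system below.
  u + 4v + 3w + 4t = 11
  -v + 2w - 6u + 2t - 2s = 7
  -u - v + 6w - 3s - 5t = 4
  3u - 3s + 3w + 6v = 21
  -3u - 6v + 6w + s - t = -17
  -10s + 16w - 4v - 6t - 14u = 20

no solution

Row-reduce:
R2 ← R2 + 6·R1.
R3 ← R3 + 1·R1.
R4 ← R4 − 3·R1.
R5 ← R5 + 3·R1.
R6 ← R6 + 14·R1.
R2 ← R2 / (23).
R1 ← R1 − 4·R2.
R3 ← R3 − 3·R2.
R4 ← R4 + 6·R2.
R5 ← R5 − 6·R2.
R6 ← R6 − 52·R2.
R3 ← R3 / (147/23).
R1 ← R1 + 11/23·R3.
R2 ← R2 − 20/23·R3.
R4 ← R4 + 18/23·R3.
R5 ← R5 − 225/23·R3.
R6 ← R6 − 294/23·R3.
R4 ← R4 / (-27/7).
R1 ← R1 − 1/7·R4.
R2 ← R2 − 2/7·R4.
R3 ← R3 + 3/7·R4.
R5 ← R5 − 40/7·R4.
R5 ← R5 / (152/63).
R1 ← R1 + 67/63·R5.
R2 ← R2 − 82/63·R5.
R3 ← R3 + 1/21·R5.
R4 ← R4 − 94/63·R5.
Row 6 reduces to 0 = -2, a contradiction. The system is inconsistent.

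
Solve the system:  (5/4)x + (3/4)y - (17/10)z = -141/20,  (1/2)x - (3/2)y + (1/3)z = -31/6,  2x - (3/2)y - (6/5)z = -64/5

Row-reduce:
R1 ← R1 / (5/4).
R2 ← R2 − 1/2·R1.
R3 ← R3 − 2·R1.
R2 ← R2 / (-9/5).
R1 ← R1 − 3/5·R2.
R3 ← R3 + 27/10·R2.
Row 3 reduces to 0 = 2, a contradiction. The system is inconsistent.

no solution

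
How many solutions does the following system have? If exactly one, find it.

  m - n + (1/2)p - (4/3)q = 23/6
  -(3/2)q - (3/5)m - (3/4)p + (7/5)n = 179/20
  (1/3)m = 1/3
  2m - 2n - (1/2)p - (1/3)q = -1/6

Row-reduce the augmented matrix:
R2 ← R2 + 3/5·R1.
R3 ← R3 − 1/3·R1.
R4 ← R4 − 2·R1.
R2 ← R2 / (4/5).
R1 ← R1 + 1·R2.
R3 ← R3 − 1/3·R2.
R3 ← R3 / (1/48).
R1 ← R1 + 1/16·R3.
R2 ← R2 + 9/16·R3.
R4 ← R4 + 3/2·R3.
R4 ← R4 / (310/3).
R2 ← R2 − 35·R4.
R3 ← R3 − 202/3·R4.
Reading off the reduced rows gives m = 1, n = 2, p = -1, q = -4.

m = 1, n = 2, p = -1, q = -4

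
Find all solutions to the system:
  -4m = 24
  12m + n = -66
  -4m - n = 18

Row-reduce the augmented matrix:
R1 ← R1 / (-4).
R2 ← R2 − 12·R1.
R3 ← R3 + 4·R1.
R3 ← R3 + 1·R2.
R3 reduces to 0 = 0, so the extra equation is consistent.
Reading off the reduced rows gives m = -6, n = 6.

m = -6, n = 6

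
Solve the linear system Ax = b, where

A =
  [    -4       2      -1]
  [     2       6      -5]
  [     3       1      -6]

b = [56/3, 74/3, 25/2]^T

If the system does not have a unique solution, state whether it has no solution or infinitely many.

Row-reduce the augmented matrix:
R1 ← R1 / (-4).
R2 ← R2 − 2·R1.
R3 ← R3 − 3·R1.
R2 ← R2 / (7).
R1 ← R1 + 1/2·R2.
R3 ← R3 − 5/2·R2.
R3 ← R3 / (-67/14).
R1 ← R1 + 1/7·R3.
R2 ← R2 + 11/14·R3.
Reading off the reduced rows gives x_1 = -8/3, x_2 = 5/2, x_3 = -3.

x_1 = -8/3, x_2 = 5/2, x_3 = -3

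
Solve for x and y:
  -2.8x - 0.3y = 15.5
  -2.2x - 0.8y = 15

x = -5, y = -5

Row-reduce the augmented matrix:
R1 ← R1 / (-14/5).
R2 ← R2 + 11/5·R1.
R2 ← R2 / (-79/140).
R1 ← R1 − 3/28·R2.
Reading off the reduced rows gives x = -5, y = -5.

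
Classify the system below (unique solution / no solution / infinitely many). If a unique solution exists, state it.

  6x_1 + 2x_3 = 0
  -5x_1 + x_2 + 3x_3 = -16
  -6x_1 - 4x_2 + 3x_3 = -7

x_1 = 1, x_2 = -2, x_3 = -3

Row-reduce the augmented matrix:
R1 ← R1 / (6).
R2 ← R2 + 5·R1.
R3 ← R3 + 6·R1.
R3 ← R3 + 4·R2.
R3 ← R3 / (71/3).
R1 ← R1 − 1/3·R3.
R2 ← R2 − 14/3·R3.
Reading off the reduced rows gives x_1 = 1, x_2 = -2, x_3 = -3.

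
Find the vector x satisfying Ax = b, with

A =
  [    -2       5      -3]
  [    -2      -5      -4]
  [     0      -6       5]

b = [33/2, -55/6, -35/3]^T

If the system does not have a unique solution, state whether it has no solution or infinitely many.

x_1 = -3, x_2 = 5/2, x_3 = 2/3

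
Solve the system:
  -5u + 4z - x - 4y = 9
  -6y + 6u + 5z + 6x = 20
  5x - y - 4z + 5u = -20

infinitely many solutions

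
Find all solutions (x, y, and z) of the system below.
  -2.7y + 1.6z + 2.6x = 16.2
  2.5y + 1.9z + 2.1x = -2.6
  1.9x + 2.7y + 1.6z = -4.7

x = -1, y = -4, z = 5

Row-reduce the augmented matrix:
R1 ← R1 / (13/5).
R2 ← R2 − 21/10·R1.
R3 ← R3 − 19/10·R1.
R2 ← R2 / (1217/260).
R1 ← R1 + 27/26·R2.
R3 ← R3 − 243/52·R2.
R3 ← R3 / (-2141/12170).
R1 ← R1 − 913/1217·R3.
R2 ← R2 − 158/1217·R3.
Reading off the reduced rows gives x = -1, y = -4, z = 5.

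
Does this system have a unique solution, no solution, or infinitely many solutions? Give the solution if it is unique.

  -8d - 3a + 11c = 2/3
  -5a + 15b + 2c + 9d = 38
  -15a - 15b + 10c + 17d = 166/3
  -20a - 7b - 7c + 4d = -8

Row-reduce the augmented matrix:
R1 ← R1 / (-3).
R2 ← R2 + 5·R1.
R3 ← R3 + 15·R1.
R4 ← R4 + 20·R1.
R2 ← R2 / (15).
R3 ← R3 + 15·R2.
R4 ← R4 + 7·R2.
R3 ← R3 / (-184/3).
R1 ← R1 + 11/3·R3.
R2 ← R2 + 49/45·R3.
R4 ← R4 + 3958/45·R3.
R4 ← R4 / (-10583/230).
R1 ← R1 + 191/92·R4.
R2 ← R2 − 37/460·R4.
R3 ← R3 + 119/92·R4.
Reading off the reduced rows gives a = 0, b = 2/3, c = 2, d = 8/3.

a = 0, b = 2/3, c = 2, d = 8/3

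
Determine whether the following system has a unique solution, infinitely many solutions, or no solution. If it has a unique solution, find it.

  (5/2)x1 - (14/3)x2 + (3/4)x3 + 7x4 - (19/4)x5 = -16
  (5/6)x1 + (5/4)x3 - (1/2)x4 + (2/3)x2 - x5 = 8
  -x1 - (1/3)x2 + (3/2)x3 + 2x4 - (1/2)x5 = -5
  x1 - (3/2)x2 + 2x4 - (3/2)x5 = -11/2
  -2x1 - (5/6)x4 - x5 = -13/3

no solution

Row-reduce:
R1 ← R1 / (5/2).
R2 ← R2 − 5/6·R1.
R3 ← R3 + 1·R1.
R4 ← R4 − 1·R1.
R5 ← R5 + 2·R1.
R2 ← R2 / (20/9).
R1 ← R1 + 28/15·R2.
R3 ← R3 + 11/5·R2.
R4 ← R4 − 11/30·R2.
R5 ← R5 + 56/15·R2.
R3 ← R3 / (279/100).
R1 ← R1 − 57/50·R3.
R2 ← R2 − 9/20·R3.
R4 ← R4 + 93/200·R3.
R5 ← R5 − 57/25·R3.
Swap R4 and R5.
R4 ← R4 / (-151/93).
R1 ← R1 + 49/124·R4.
R2 ← R2 + 99/62·R4.
R3 ← R3 − 133/186·R4.
Row 5 reduces to 0 = -1, a contradiction. The system is inconsistent.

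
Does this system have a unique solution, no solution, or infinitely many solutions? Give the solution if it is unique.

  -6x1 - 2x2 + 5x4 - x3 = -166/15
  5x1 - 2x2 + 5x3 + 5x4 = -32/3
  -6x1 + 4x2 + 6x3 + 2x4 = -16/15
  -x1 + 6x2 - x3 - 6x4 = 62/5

x1 = -2/5, x2 = -2/3, x3 = 4/5, x4 = -14/5

Row-reduce the augmented matrix:
R1 ← R1 / (-6).
R2 ← R2 − 5·R1.
R3 ← R3 + 6·R1.
R4 ← R4 + 1·R1.
R2 ← R2 / (-11/3).
R1 ← R1 − 1/3·R2.
R3 ← R3 − 6·R2.
R4 ← R4 − 19/3·R2.
R3 ← R3 / (152/11).
R1 ← R1 − 6/11·R3.
R2 ← R2 + 25/22·R3.
R4 ← R4 − 70/11·R3.
R4 ← R4 / (66/19).
R1 ← R1 + 9/19·R4.
R2 ← R2 + 115/76·R4.
R3 ← R3 − 33/38·R4.
Reading off the reduced rows gives x1 = -2/5, x2 = -2/3, x3 = 4/5, x4 = -14/5.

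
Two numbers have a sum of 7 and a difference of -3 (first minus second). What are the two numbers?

first number: 2, second number: 5

Let x = first number, y = second number.
  x + y = 7
  x - y = -3
From equation 1: x = 7 − y.
Substitute into equation 2 and solve: y = 5.
Then x = 2.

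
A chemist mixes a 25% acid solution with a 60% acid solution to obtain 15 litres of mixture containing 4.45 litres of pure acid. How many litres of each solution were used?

litres of solution A: 13, litres of solution B: 2

Let a = litres of solution A, b = litres of solution B.
  a + b = 15
  (1/4)a + (3/5)b = 89/20
Row-reduce the augmented matrix:
R2 ← R2 − 1/4·R1.
R2 ← R2 / (7/20).
R1 ← R1 − 1·R2.
Reading off the reduced rows gives a = 13, b = 2.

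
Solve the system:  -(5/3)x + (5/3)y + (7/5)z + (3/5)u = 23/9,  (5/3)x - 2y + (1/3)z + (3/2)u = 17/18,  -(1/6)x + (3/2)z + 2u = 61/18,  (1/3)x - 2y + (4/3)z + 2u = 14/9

x = 2/3, y = 1, z = 1, u = 1

Row-reduce the augmented matrix:
R1 ← R1 / (-5/3).
R2 ← R2 − 5/3·R1.
R3 ← R3 + 1/6·R1.
R4 ← R4 − 1/3·R1.
R2 ← R2 / (-1/3).
R1 ← R1 + 1·R2.
R3 ← R3 + 1/6·R2.
R4 ← R4 + 5/3·R2.
R3 ← R3 / (37/75).
R1 ← R1 + 151/25·R3.
R2 ← R2 + 26/5·R3.
R4 ← R4 + 529/75·R3.
R4 ← R4 / (643/148).
R1 ← R1 − 627/148·R4.
R2 ← R2 − 114/37·R4.
R3 ← R3 − 267/148·R4.
Reading off the reduced rows gives x = 2/3, y = 1, z = 1, u = 1.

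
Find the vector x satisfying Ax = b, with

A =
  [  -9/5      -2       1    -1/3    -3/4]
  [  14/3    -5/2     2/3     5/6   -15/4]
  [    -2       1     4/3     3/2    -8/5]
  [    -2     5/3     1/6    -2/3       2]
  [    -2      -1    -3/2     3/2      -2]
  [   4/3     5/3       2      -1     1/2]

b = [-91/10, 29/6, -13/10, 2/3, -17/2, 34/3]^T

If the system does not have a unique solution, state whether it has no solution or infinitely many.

no solution

Row-reduce:
R1 ← R1 / (-9/5).
R2 ← R2 − 14/3·R1.
R3 ← R3 + 2·R1.
R4 ← R4 + 2·R1.
R5 ← R5 + 2·R1.
R6 ← R6 − 4/3·R1.
R2 ← R2 / (-415/54).
R1 ← R1 − 10/9·R2.
R3 ← R3 − 29/9·R2.
R4 ← R4 − 35/9·R2.
R5 ← R5 − 11/9·R2.
R6 ← R6 − 5/27·R2.
R3 ← R3 / (1978/1245).
R1 ← R1 + 7/83·R3.
R2 ← R2 + 176/415·R3.
R4 ← R4 − 117/166·R3.
R5 ← R5 + 1737/830·R3.
R6 ← R6 − 234/83·R3.
R4 ← R4 / (-80887/71208).
R1 ← R1 − 1105/3956·R4.
R2 ← R2 − 1483/2967·R4.
R3 ← R3 − 4625/3956·R4.
R5 ← R5 − 102353/23736·R4.
R6 ← R6 + 80887/17802·R4.
R5 ← R5 / (-444121/404435).
R1 ← R1 + 78243/323548·R5.
R2 ← R2 − 399183/808870·R5.
R3 ← R3 + 48108/80887·R5.
R4 ← R4 + 96210/80887·R5.
Row 6 reduces to 0 = -1, a contradiction. The system is inconsistent.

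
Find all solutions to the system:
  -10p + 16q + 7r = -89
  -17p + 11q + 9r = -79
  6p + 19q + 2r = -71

p = 3, q = -5, r = 3

Row-reduce the augmented matrix:
R1 ← R1 / (-10).
R2 ← R2 + 17·R1.
R3 ← R3 − 6·R1.
R2 ← R2 / (-81/5).
R1 ← R1 + 8/5·R2.
R3 ← R3 − 143/5·R2.
R3 ← R3 / (175/162).
R1 ← R1 + 67/162·R3.
R2 ← R2 − 29/162·R3.
Reading off the reduced rows gives p = 3, q = -5, r = 3.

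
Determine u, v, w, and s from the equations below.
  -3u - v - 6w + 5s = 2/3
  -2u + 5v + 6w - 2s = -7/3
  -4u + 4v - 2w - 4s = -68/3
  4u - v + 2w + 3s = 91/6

u = 1/2, v = -5/3, w = 2, s = 5/2

Row-reduce the augmented matrix:
R1 ← R1 / (-3).
R2 ← R2 + 2·R1.
R3 ← R3 + 4·R1.
R4 ← R4 − 4·R1.
R2 ← R2 / (17/3).
R1 ← R1 − 1/3·R2.
R3 ← R3 − 16/3·R2.
R4 ← R4 + 7/3·R2.
R3 ← R3 / (-58/17).
R1 ← R1 − 24/17·R3.
R2 ← R2 − 30/17·R3.
R4 ← R4 + 32/17·R3.
R4 ← R4 / (307/29).
R1 ← R1 + 107/29·R4.
R2 ← R2 + 112/29·R4.
R3 ← R3 − 48/29·R4.
Reading off the reduced rows gives u = 1/2, v = -5/3, w = 2, s = 5/2.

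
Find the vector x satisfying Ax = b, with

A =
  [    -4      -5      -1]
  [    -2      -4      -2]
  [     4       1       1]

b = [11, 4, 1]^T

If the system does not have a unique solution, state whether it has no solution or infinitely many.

x_1 = 0, x_2 = -3, x_3 = 4

Row-reduce the augmented matrix:
R1 ← R1 / (-4).
R2 ← R2 + 2·R1.
R3 ← R3 − 4·R1.
R2 ← R2 / (-3/2).
R1 ← R1 − 5/4·R2.
R3 ← R3 + 4·R2.
R3 ← R3 / (4).
R1 ← R1 + 1·R3.
R2 ← R2 − 1·R3.
Reading off the reduced rows gives x_1 = 0, x_2 = -3, x_3 = 4.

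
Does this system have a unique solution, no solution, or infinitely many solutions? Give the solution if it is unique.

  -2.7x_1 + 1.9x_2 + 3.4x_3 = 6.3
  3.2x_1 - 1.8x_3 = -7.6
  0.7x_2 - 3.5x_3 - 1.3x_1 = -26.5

Row-reduce the augmented matrix:
R1 ← R1 / (-27/10).
R2 ← R2 − 16/5·R1.
R3 ← R3 + 13/10·R1.
R2 ← R2 / (304/135).
R1 ← R1 + 19/27·R2.
R3 ← R3 + 29/135·R2.
R3 ← R3 / (-1497/304).
R1 ← R1 + 9/16·R3.
R2 ← R2 − 301/304·R3.
Reading off the reduced rows gives x_1 = 1, x_2 = -6, x_3 = 6.

x_1 = 1, x_2 = -6, x_3 = 6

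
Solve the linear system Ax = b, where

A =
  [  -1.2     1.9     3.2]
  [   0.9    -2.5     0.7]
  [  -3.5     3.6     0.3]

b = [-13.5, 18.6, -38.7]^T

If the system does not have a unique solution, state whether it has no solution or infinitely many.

Row-reduce the augmented matrix:
R1 ← R1 / (-6/5).
R2 ← R2 − 9/10·R1.
R3 ← R3 + 7/2·R1.
R2 ← R2 / (-43/40).
R1 ← R1 + 19/12·R2.
R3 ← R3 + 233/120·R2.
R3 ← R3 / (-3146/215).
R1 ← R1 + 311/43·R3.
R2 ← R2 + 124/43·R3.
Reading off the reduced rows gives x_1 = 6, x_2 = -5, x_3 = 1.

x_1 = 6, x_2 = -5, x_3 = 1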